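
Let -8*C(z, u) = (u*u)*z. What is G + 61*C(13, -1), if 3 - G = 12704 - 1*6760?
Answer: -48321/8 ≈ -6040.1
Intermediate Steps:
C(z, u) = -z*u**2/8 (C(z, u) = -u*u*z/8 = -u**2*z/8 = -z*u**2/8)
G = -5941 (G = 3 - (12704 - 1*6760) = 3 - (12704 - 6760) = 3 - 1*5944 = 3 - 5944 = -5941)
G + 61*C(13, -1) = -5941 + 61*(-1/8*13*(-1)**2) = -5941 + 61*(-1/8*13*1) = -5941 + 61*(-13/8) = -5941 - 793/8 = -48321/8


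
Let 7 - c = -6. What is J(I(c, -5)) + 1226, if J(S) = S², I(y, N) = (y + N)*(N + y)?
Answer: 5322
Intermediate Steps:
c = 13 (c = 7 - 1*(-6) = 7 + 6 = 13)
I(y, N) = (N + y)² (I(y, N) = (N + y)*(N + y) = (N + y)²)
J(I(c, -5)) + 1226 = ((-5 + 13)²)² + 1226 = (8²)² + 1226 = 64² + 1226 = 4096 + 1226 = 5322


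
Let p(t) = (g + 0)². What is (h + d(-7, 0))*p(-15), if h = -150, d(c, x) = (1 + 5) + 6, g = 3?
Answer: -1242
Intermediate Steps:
d(c, x) = 12 (d(c, x) = 6 + 6 = 12)
p(t) = 9 (p(t) = (3 + 0)² = 3² = 9)
(h + d(-7, 0))*p(-15) = (-150 + 12)*9 = -138*9 = -1242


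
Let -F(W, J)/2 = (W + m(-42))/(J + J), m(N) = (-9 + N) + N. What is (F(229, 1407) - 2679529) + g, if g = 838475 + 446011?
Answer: -1962825637/1407 ≈ -1.3950e+6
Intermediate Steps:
m(N) = -9 + 2*N
F(W, J) = -(-93 + W)/J (F(W, J) = -2*(W + (-9 + 2*(-42)))/(J + J) = -2*(W + (-9 - 84))/(2*J) = -2*(W - 93)*1/(2*J) = -2*(-93 + W)*1/(2*J) = -(-93 + W)/J)
g = 1284486
(F(229, 1407) - 2679529) + g = ((93 - 1*229)/1407 - 2679529) + 1284486 = ((93 - 229)/1407 - 2679529) + 1284486 = ((1/1407)*(-136) - 2679529) + 1284486 = (-136/1407 - 2679529) + 1284486 = -3770097439/1407 + 1284486 = -1962825637/1407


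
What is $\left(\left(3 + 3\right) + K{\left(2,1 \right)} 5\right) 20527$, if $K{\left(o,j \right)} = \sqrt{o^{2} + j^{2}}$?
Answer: $123162 + 102635 \sqrt{5} \approx 3.5266 \cdot 10^{5}$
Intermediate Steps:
$K{\left(o,j \right)} = \sqrt{j^{2} + o^{2}}$
$\left(\left(3 + 3\right) + K{\left(2,1 \right)} 5\right) 20527 = \left(\left(3 + 3\right) + \sqrt{1^{2} + 2^{2}} \cdot 5\right) 20527 = \left(6 + \sqrt{1 + 4} \cdot 5\right) 20527 = \left(6 + \sqrt{5} \cdot 5\right) 20527 = \left(6 + 5 \sqrt{5}\right) 20527 = 123162 + 102635 \sqrt{5}$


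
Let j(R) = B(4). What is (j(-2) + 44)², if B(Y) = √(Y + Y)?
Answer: 1944 + 176*√2 ≈ 2192.9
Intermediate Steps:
B(Y) = √2*√Y (B(Y) = √(2*Y) = √2*√Y)
j(R) = 2*√2 (j(R) = √2*√4 = √2*2 = 2*√2)
(j(-2) + 44)² = (2*√2 + 44)² = (44 + 2*√2)²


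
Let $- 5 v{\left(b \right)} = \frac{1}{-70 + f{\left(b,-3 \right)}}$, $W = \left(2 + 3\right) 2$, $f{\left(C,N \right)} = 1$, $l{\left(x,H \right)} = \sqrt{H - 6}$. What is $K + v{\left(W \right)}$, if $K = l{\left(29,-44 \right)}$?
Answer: $\frac{1}{345} + 5 i \sqrt{2} \approx 0.0028986 + 7.0711 i$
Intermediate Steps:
$l{\left(x,H \right)} = \sqrt{-6 + H}$
$K = 5 i \sqrt{2}$ ($K = \sqrt{-6 - 44} = \sqrt{-50} = 5 i \sqrt{2} \approx 7.0711 i$)
$W = 10$ ($W = 5 \cdot 2 = 10$)
$v{\left(b \right)} = \frac{1}{345}$ ($v{\left(b \right)} = - \frac{1}{5 \left(-70 + 1\right)} = - \frac{1}{5 \left(-69\right)} = \left(- \frac{1}{5}\right) \left(- \frac{1}{69}\right) = \frac{1}{345}$)
$K + v{\left(W \right)} = 5 i \sqrt{2} + \frac{1}{345} = \frac{1}{345} + 5 i \sqrt{2}$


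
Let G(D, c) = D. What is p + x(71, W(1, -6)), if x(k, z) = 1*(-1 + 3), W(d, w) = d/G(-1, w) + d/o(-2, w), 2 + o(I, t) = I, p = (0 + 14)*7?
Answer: 100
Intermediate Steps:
p = 98 (p = 14*7 = 98)
o(I, t) = -2 + I
W(d, w) = -5*d/4 (W(d, w) = d/(-1) + d/(-2 - 2) = d*(-1) + d/(-4) = -d + d*(-¼) = -d - d/4 = -5*d/4)
x(k, z) = 2 (x(k, z) = 1*2 = 2)
p + x(71, W(1, -6)) = 98 + 2 = 100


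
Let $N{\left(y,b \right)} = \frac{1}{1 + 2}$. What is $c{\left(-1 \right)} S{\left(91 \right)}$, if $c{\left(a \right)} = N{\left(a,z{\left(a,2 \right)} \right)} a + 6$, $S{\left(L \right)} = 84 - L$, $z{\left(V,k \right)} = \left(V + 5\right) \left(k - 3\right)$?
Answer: $- \frac{119}{3} \approx -39.667$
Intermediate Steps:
$z{\left(V,k \right)} = \left(-3 + k\right) \left(5 + V\right)$ ($z{\left(V,k \right)} = \left(5 + V\right) \left(-3 + k\right) = \left(-3 + k\right) \left(5 + V\right)$)
$N{\left(y,b \right)} = \frac{1}{3}$
$c{\left(a \right)} = 6 + \frac{a}{3}$ ($c{\left(a \right)} = \frac{a}{3} + 6 = 6 + \frac{a}{3}$)
$c{\left(-1 \right)} S{\left(91 \right)} = \left(6 + \frac{1}{3} \left(-1\right)\right) \left(84 - 91\right) = \left(6 - \frac{1}{3}\right) \left(84 - 91\right) = \frac{17}{3} \left(-7\right) = - \frac{119}{3}$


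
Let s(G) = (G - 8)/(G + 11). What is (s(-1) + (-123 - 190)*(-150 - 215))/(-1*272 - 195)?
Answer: -1142441/4670 ≈ -244.63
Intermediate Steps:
s(G) = (-8 + G)/(11 + G)
(s(-1) + (-123 - 190)*(-150 - 215))/(-1*272 - 195) = ((-8 - 1)/(11 - 1) + (-123 - 190)*(-150 - 215))/(-1*272 - 195) = (-9/10 - 313*(-365))/(-272 - 195) = ((⅒)*(-9) + 114245)/(-467) = (-9/10 + 114245)*(-1/467) = (1142441/10)*(-1/467) = -1142441/4670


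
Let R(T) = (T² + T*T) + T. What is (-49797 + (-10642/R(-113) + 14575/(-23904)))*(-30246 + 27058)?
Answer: 297794719024691/1875800 ≈ 1.5876e+8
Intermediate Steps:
R(T) = T + 2*T² (R(T) = (T² + T²) + T = 2*T² + T = T + 2*T²)
(-49797 + (-10642/R(-113) + 14575/(-23904)))*(-30246 + 27058) = (-49797 + (-10642*(-1/(113*(1 + 2*(-113)))) + 14575/(-23904)))*(-30246 + 27058) = (-49797 + (-10642*(-1/(113*(1 - 226))) + 14575*(-1/23904)))*(-3188) = (-49797 + (-10642/((-113*(-225))) - 14575/23904))*(-3188) = (-49797 + (-10642/25425 - 14575/23904))*(-3188) = (-49797 - 7715503/7503200)*(-3188) = -373644565903/7503200*(-3188) = 297794719024691/1875800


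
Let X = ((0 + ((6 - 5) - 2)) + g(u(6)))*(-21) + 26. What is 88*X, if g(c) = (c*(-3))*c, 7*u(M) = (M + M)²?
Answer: 16451864/7 ≈ 2.3503e+6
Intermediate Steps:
u(M) = 4*M²/7 (u(M) = (M + M)²/7 = (2*M)²/7 = (4*M²)/7 = 4*M²/7)
g(c) = -3*c² (g(c) = (-3*c)*c = -3*c²)
X = 186953/7 (X = ((0 + ((6 - 5) - 2)) - 3*((4/7)*6²)²)*(-21) + 26 = ((0 + (1 - 2)) - 3*((4/7)*36)²)*(-21) + 26 = ((0 - 1) - 3*(144/7)²)*(-21) + 26 = (-1 - 3*20736/49)*(-21) + 26 = (-1 - 62208/49)*(-21) + 26 = -62257/49*(-21) + 26 = 186771/7 + 26 = 186953/7 ≈ 26708.)
88*X = 88*(186953/7) = 16451864/7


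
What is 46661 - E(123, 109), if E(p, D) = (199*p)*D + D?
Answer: -2621441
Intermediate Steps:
E(p, D) = D + 199*D*p (E(p, D) = 199*D*p + D = D + 199*D*p)
46661 - E(123, 109) = 46661 - 109*(1 + 199*123) = 46661 - 109*(1 + 24477) = 46661 - 109*24478 = 46661 - 1*2668102 = 46661 - 2668102 = -2621441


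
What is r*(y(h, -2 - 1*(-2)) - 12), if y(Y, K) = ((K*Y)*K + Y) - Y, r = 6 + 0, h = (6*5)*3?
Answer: -72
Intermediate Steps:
h = 90 (h = 30*3 = 90)
r = 6
y(Y, K) = Y*K² (y(Y, K) = (Y*K² + Y) - Y = (Y + Y*K²) - Y = Y*K²)
r*(y(h, -2 - 1*(-2)) - 12) = 6*(90*(-2 - 1*(-2))² - 12) = 6*(90*(-2 + 2)² - 12) = 6*(90*0² - 12) = 6*(90*0 - 12) = 6*(0 - 12) = 6*(-12) = -72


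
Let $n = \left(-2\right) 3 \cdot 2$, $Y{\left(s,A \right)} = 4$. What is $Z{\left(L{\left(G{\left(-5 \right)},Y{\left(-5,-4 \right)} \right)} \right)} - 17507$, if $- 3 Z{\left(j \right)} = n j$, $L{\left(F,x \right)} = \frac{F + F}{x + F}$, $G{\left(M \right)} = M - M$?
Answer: $-17507$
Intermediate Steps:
$G{\left(M \right)} = 0$
$L{\left(F,x \right)} = \frac{2 F}{F + x}$
$n = -12$ ($n = \left(-6\right) 2 = -12$)
$Z{\left(j \right)} = 4 j$ ($Z{\left(j \right)} = - \frac{\left(-12\right) j}{3} = 4 j$)
$Z{\left(L{\left(G{\left(-5 \right)},Y{\left(-5,-4 \right)} \right)} \right)} - 17507 = 4 \cdot 2 \cdot 0 \frac{1}{0 + 4} - 17507 = 4 \cdot 2 \cdot 0 \cdot \frac{1}{4} - 17507 = 4 \cdot 0 - 17507 = 0 - 17507 = -17507$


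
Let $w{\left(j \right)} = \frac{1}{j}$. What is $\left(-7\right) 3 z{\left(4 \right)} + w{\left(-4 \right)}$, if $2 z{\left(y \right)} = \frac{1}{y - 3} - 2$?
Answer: $\frac{41}{4} \approx 10.25$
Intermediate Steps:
$z{\left(y \right)} = -1 + \frac{1}{2 \left(-3 + y\right)}$ ($z{\left(y \right)} = \frac{\frac{1}{y - 3} - 2}{2} = \frac{\frac{1}{-3 + y} - 2}{2} = \frac{-2 + \frac{1}{-3 + y}}{2} = -1 + \frac{1}{2 \left(-3 + y\right)}$)
$\left(-7\right) 3 z{\left(4 \right)} + w{\left(-4 \right)} = \left(-7\right) 3 \frac{\frac{7}{2} - 4}{-3 + 4} + \frac{1}{-4} = - 21 \frac{\frac{7}{2} - 4}{1} - \frac{1}{4} = - 21 \cdot 1 \left(- \frac{1}{2}\right) - \frac{1}{4} = \left(-21\right) \left(- \frac{1}{2}\right) - \frac{1}{4} = \frac{21}{2} - \frac{1}{4} = \frac{41}{4}$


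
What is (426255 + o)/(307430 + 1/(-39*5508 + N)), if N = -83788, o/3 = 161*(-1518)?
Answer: -91651985400/91798597999 ≈ -0.99840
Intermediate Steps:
o = -733194 (o = 3*(161*(-1518)) = 3*(-244398) = -733194)
(426255 + o)/(307430 + 1/(-39*5508 + N)) = (426255 - 733194)/(307430 + 1/(-39*5508 - 83788)) = -306939/(307430 + 1/(-214812 - 83788)) = -306939/(307430 + 1/(-298600)) = -306939/(307430 - 1/298600) = -306939/91798597999/298600 = -306939*298600/91798597999 = -91651985400/91798597999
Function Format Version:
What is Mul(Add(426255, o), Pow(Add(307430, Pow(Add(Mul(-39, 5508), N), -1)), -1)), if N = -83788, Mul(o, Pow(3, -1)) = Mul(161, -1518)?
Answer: Rational(-91651985400, 91798597999) ≈ -0.99840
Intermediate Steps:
o = -733194 (o = Mul(3, Mul(161, -1518)) = Mul(3, -244398) = -733194)
Mul(Add(426255, o), Pow(Add(307430, Pow(Add(Mul(-39, 5508), N), -1)), -1)) = Mul(Add(426255, -733194), Pow(Add(307430, Pow(Add(Mul(-39, 5508), -83788), -1)), -1)) = Mul(-306939, Pow(Add(307430, Pow(Add(-214812, -83788), -1)), -1)) = Mul(-306939, Pow(Add(307430, Pow(-298600, -1)), -1)) = Mul(-306939, Pow(Add(307430, Rational(-1, 298600)), -1)) = Mul(-306939, Pow(Rational(91798597999, 298600), -1)) = Mul(-306939, Rational(298600, 91798597999)) = Rational(-91651985400, 91798597999)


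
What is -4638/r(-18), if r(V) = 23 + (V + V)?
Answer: 4638/13 ≈ 356.77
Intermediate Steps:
r(V) = 23 + 2*V
-4638/r(-18) = -4638/(23 + 2*(-18)) = -4638/(23 - 36) = -4638/(-13) = -4638*(-1/13) = 4638/13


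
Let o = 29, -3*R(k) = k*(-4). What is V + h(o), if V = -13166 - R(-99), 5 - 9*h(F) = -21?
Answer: -117280/9 ≈ -13031.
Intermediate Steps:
R(k) = 4*k/3 (R(k) = -k*(-4)/3 = -(-4)*k/3 = 4*k/3)
h(F) = 26/9 (h(F) = 5/9 - ⅑*(-21) = 5/9 + 7/3 = 26/9)
V = -13034 (V = -13166 - 4*(-99)/3 = -13166 - 1*(-132) = -13166 + 132 = -13034)
V + h(o) = -13034 + 26/9 = -117280/9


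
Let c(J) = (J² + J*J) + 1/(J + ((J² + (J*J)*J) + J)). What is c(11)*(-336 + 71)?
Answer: -94527885/1474 ≈ -64130.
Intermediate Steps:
c(J) = 1/(J² + J³ + 2*J) + 2*J² (c(J) = (J² + J²) + 1/(J + ((J² + J²*J) + J)) = 2*J² + 1/(J + ((J² + J³) + J)) = 2*J² + 1/(J + (J + J² + J³)) = 2*J² + 1/(J² + J³ + 2*J) = 1/(J² + J³ + 2*J) + 2*J²)
c(11)*(-336 + 71) = ((1 + 2*11⁴ + 2*11⁵ + 4*11³)/(11*(2 + 11 + 11²)))*(-336 + 71) = ((1 + 2*14641 + 2*161051 + 4*1331)/(11*(2 + 11 + 121)))*(-265) = ((1/11)*(1 + 29282 + 322102 + 5324)/134)*(-265) = ((1/11)*(1/134)*356709)*(-265) = (356709/1474)*(-265) = -94527885/1474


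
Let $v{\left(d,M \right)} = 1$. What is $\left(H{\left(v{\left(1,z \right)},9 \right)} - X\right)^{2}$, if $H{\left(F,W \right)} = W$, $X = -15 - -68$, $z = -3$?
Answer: $1936$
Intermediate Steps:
$X = 53$ ($X = -15 + 68 = 53$)
$\left(H{\left(v{\left(1,z \right)},9 \right)} - X\right)^{2} = \left(9 - 53\right)^{2} = \left(-44\right)^{2} = 1936$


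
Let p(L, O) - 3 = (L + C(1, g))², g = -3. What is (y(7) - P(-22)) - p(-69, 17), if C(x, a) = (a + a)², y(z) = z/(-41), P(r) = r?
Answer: -43877/41 ≈ -1070.2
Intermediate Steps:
y(z) = -z/41 (y(z) = z*(-1/41) = -z/41)
C(x, a) = 4*a² (C(x, a) = (2*a)² = 4*a²)
p(L, O) = 3 + (36 + L)² (p(L, O) = 3 + (L + 4*(-3)²)² = 3 + (L + 4*9)² = 3 + (L + 36)² = 3 + (36 + L)²)
(y(7) - P(-22)) - p(-69, 17) = (-1/41*7 - 1*(-22)) - (3 + (36 - 69)²) = (-7/41 + 22) - (3 + (-33)²) = 895/41 - (3 + 1089) = 895/41 - 1*1092 = 895/41 - 1092 = -43877/41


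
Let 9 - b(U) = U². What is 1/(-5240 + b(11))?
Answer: -1/5352 ≈ -0.00018685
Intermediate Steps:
b(U) = 9 - U²
1/(-5240 + b(11)) = 1/(-5240 + (9 - 1*11²)) = 1/(-5240 + (9 - 1*121)) = 1/(-5240 + (9 - 121)) = 1/(-5240 - 112) = 1/(-5352) = -1/5352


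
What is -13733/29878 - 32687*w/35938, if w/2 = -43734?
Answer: 42711347914247/536877782 ≈ 79555.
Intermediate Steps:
w = -87468 (w = 2*(-43734) = -87468)
-13733/29878 - 32687*w/35938 = -13733/29878 - 32687/(35938/(-87468)) = -13733*1/29878 - 32687/(35938*(-1/87468)) = -13733/29878 - 32687/(-17969/43734) = -13733/29878 - 32687*(-43734/17969) = -13733/29878 + 1429533258/17969 = 42711347914247/536877782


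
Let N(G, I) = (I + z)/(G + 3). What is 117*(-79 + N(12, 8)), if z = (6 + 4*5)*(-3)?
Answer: -9789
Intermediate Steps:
z = -78 (z = (6 + 20)*(-3) = 26*(-3) = -78)
N(G, I) = (-78 + I)/(3 + G) (N(G, I) = (I - 78)/(G + 3) = (-78 + I)/(3 + G))
117*(-79 + N(12, 8)) = 117*(-79 + (-78 + 8)/(3 + 12)) = 117*(-79 - 70/15) = 117*(-79 + (1/15)*(-70)) = 117*(-79 - 14/3) = 117*(-251/3) = -9789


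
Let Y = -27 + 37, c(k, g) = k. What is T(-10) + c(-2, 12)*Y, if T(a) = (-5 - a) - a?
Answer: -5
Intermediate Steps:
T(a) = -5 - 2*a
Y = 10
T(-10) + c(-2, 12)*Y = (-5 - 2*(-10)) - 2*10 = (-5 + 20) - 20 = 15 - 20 = -5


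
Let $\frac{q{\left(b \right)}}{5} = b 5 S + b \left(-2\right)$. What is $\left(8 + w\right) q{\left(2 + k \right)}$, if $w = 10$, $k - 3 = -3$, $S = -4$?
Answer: $-3960$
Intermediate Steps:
$k = 0$ ($k = 3 - 3 = 0$)
$q{\left(b \right)} = - 110 b$ ($q{\left(b \right)} = 5 \left(b 5 \left(-4\right) + b \left(-2\right)\right) = 5 \left(5 b \left(-4\right) - 2 b\right) = 5 \left(- 20 b - 2 b\right) = 5 \left(- 22 b\right) = - 110 b$)
$\left(8 + w\right) q{\left(2 + k \right)} = \left(8 + 10\right) \left(- 110 \left(2 + 0\right)\right) = 18 \left(\left(-110\right) 2\right) = 18 \left(-220\right) = -3960$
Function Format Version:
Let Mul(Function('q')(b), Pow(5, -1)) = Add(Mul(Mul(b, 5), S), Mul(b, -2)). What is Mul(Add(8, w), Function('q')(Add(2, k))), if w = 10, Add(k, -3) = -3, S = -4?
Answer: -3960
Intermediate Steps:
k = 0 (k = Add(3, -3) = 0)
Function('q')(b) = Mul(-110, b) (Function('q')(b) = Mul(5, Add(Mul(Mul(b, 5), -4), Mul(b, -2))) = Mul(5, Add(Mul(Mul(5, b), -4), Mul(-2, b))) = Mul(5, Add(Mul(-20, b), Mul(-2, b))) = Mul(5, Mul(-22, b)) = Mul(-110, b))
Mul(Add(8, w), Function('q')(Add(2, k))) = Mul(Add(8, 10), Mul(-110, Add(2, 0))) = Mul(18, Mul(-110, 2)) = Mul(18, -220) = -3960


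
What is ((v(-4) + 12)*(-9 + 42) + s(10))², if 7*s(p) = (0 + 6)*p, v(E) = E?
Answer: 3640464/49 ≈ 74295.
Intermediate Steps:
s(p) = 6*p/7 (s(p) = ((0 + 6)*p)/7 = (6*p)/7 = 6*p/7)
((v(-4) + 12)*(-9 + 42) + s(10))² = ((-4 + 12)*(-9 + 42) + (6/7)*10)² = (8*33 + 60/7)² = (264 + 60/7)² = (1908/7)² = 3640464/49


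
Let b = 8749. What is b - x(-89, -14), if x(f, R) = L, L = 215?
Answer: 8534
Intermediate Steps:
x(f, R) = 215
b - x(-89, -14) = 8749 - 1*215 = 8749 - 215 = 8534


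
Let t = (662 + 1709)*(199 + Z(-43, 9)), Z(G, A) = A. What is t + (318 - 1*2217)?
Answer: 491269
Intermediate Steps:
t = 493168 (t = (662 + 1709)*(199 + 9) = 2371*208 = 493168)
t + (318 - 1*2217) = 493168 + (318 - 1*2217) = 493168 + (318 - 2217) = 493168 - 1899 = 491269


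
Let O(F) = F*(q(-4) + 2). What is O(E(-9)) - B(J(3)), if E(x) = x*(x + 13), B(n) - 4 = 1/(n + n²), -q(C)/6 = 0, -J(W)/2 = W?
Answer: -2281/30 ≈ -76.033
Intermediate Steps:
J(W) = -2*W
q(C) = 0 (q(C) = -6*0 = 0)
B(n) = 4 + 1/(n + n²)
E(x) = x*(13 + x)
O(F) = 2*F (O(F) = F*(0 + 2) = F*2 = 2*F)
O(E(-9)) - B(J(3)) = 2*(-9*(13 - 9)) - (1 + 4*(-2*3) + 4*(-2*3)²)/(((-2*3))*(1 - 2*3)) = 2*(-9*4) - (1 + 4*(-6) + 4*(-6)²)/((-6)*(1 - 6)) = 2*(-36) - (-1)*(1 - 24 + 4*36)/(6*(-5)) = -72 - (-1)*(-1)*(1 - 24 + 144)/(6*5) = -72 - (-1)*(-1)*121/(6*5) = -72 - 1*121/30 = -72 - 121/30 = -2281/30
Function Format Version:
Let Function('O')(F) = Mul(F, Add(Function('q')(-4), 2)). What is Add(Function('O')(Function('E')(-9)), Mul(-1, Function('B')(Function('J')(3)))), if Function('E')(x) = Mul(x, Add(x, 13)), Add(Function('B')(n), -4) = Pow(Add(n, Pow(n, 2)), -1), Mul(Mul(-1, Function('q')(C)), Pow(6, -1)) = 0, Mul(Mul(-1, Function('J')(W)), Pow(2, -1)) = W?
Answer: Rational(-2281, 30) ≈ -76.033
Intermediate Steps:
Function('J')(W) = Mul(-2, W)
Function('q')(C) = 0 (Function('q')(C) = Mul(-6, 0) = 0)
Function('B')(n) = Add(4, Pow(Add(n, Pow(n, 2)), -1))
Function('E')(x) = Mul(x, Add(13, x))
Function('O')(F) = Mul(2, F) (Function('O')(F) = Mul(F, Add(0, 2)) = Mul(F, 2) = Mul(2, F))
Add(Function('O')(Function('E')(-9)), Mul(-1, Function('B')(Function('J')(3)))) = Add(Mul(2, Mul(-9, Add(13, -9))), Mul(-1, Mul(Pow(Mul(-2, 3), -1), Pow(Add(1, Mul(-2, 3)), -1), Add(1, Mul(4, Mul(-2, 3)), Mul(4, Pow(Mul(-2, 3), 2)))))) = Add(Mul(2, Mul(-9, 4)), Mul(-1, Mul(Pow(-6, -1), Pow(Add(1, -6), -1), Add(1, Mul(4, -6), Mul(4, Pow(-6, 2)))))) = Add(Mul(2, -36), Mul(-1, Mul(Rational(-1, 6), Pow(-5, -1), Add(1, -24, Mul(4, 36))))) = Add(-72, Mul(-1, Mul(Rational(-1, 6), Rational(-1, 5), Add(1, -24, 144)))) = Add(-72, Mul(-1, Mul(Rational(-1, 6), Rational(-1, 5), 121))) = Add(-72, Mul(-1, Rational(121, 30))) = Add(-72, Rational(-121, 30)) = Rational(-2281, 30)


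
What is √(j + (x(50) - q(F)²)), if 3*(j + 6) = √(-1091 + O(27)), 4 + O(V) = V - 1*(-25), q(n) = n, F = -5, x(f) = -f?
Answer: √(-729 + 3*I*√1043)/3 ≈ 0.59676 + 9.0198*I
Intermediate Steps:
O(V) = 21 + V (O(V) = -4 + (V - 1*(-25)) = -4 + (V + 25) = -4 + (25 + V) = 21 + V)
j = -6 + I*√1043/3 (j = -6 + √(-1091 + (21 + 27))/3 = -6 + √(-1091 + 48)/3 = -6 + √(-1043)/3 = -6 + (I*√1043)/3 = -6 + I*√1043/3 ≈ -6.0 + 10.765*I)
√(j + (x(50) - q(F)²)) = √((-6 + I*√1043/3) + (-1*50 - 1*(-5)²)) = √((-6 + I*√1043/3) + (-50 - 1*25)) = √((-6 + I*√1043/3) + (-50 - 25)) = √((-6 + I*√1043/3) - 75) = √(-81 + I*√1043/3)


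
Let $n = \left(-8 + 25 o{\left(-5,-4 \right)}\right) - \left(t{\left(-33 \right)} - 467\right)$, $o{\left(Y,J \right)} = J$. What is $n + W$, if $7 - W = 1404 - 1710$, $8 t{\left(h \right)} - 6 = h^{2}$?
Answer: $\frac{4281}{8} \approx 535.13$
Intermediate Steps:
$t{\left(h \right)} = \frac{3}{4} + \frac{h^{2}}{8}$
$W = 313$ ($W = 7 - \left(1404 - 1710\right) = 7 - -306 = 7 + 306 = 313$)
$n = \frac{1777}{8}$ ($n = \left(-8 + 25 \left(-4\right)\right) - \left(\left(\frac{3}{4} + \frac{\left(-33\right)^{2}}{8}\right) - 467\right) = \left(-8 - 100\right) - \left(\left(\frac{3}{4} + \frac{1}{8} \cdot 1089\right) - 467\right) = -108 - \left(\left(\frac{3}{4} + \frac{1089}{8}\right) - 467\right) = -108 - \left(\frac{1095}{8} - 467\right) = -108 - - \frac{2641}{8} = -108 + \frac{2641}{8} = \frac{1777}{8} \approx 222.13$)
$n + W = \frac{1777}{8} + 313 = \frac{4281}{8}$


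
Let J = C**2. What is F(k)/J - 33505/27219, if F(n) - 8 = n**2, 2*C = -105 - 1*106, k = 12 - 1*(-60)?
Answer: -4390483/5743209 ≈ -0.76447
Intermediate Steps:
k = 72 (k = 12 + 60 = 72)
C = -211/2 (C = (-105 - 1*106)/2 = (-105 - 106)/2 = (1/2)*(-211) = -211/2 ≈ -105.50)
F(n) = 8 + n**2
J = 44521/4 (J = (-211/2)**2 = 44521/4 ≈ 11130.)
F(k)/J - 33505/27219 = (8 + 72**2)/(44521/4) - 33505/27219 = (8 + 5184)*(4/44521) - 33505*1/27219 = 5192*(4/44521) - 33505/27219 = 20768/44521 - 33505/27219 = -4390483/5743209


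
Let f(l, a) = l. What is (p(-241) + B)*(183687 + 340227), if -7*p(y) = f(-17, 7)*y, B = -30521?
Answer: -114079130016/7 ≈ -1.6297e+10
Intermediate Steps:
p(y) = 17*y/7 (p(y) = -(-17)*y/7 = 17*y/7)
(p(-241) + B)*(183687 + 340227) = ((17/7)*(-241) - 30521)*(183687 + 340227) = (-4097/7 - 30521)*523914 = -217744/7*523914 = -114079130016/7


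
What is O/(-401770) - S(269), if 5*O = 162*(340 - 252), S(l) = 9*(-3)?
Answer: 27112347/1004425 ≈ 26.993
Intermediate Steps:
S(l) = -27
O = 14256/5 (O = (162*(340 - 252))/5 = (162*88)/5 = (⅕)*14256 = 14256/5 ≈ 2851.2)
O/(-401770) - S(269) = (14256/5)/(-401770) - 1*(-27) = (14256/5)*(-1/401770) + 27 = -7128/1004425 + 27 = 27112347/1004425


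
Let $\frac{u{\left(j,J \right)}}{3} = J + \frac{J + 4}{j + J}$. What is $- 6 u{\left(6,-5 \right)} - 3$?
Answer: $105$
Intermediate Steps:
$u{\left(j,J \right)} = 3 J + \frac{3 \left(4 + J\right)}{J + j}$ ($u{\left(j,J \right)} = 3 \left(J + \frac{J + 4}{j + J}\right) = 3 \left(J + \frac{4 + J}{J + j}\right) = 3 J + \frac{3 \left(4 + J\right)}{J + j}$)
$- 6 u{\left(6,-5 \right)} - 3 = - 6 \frac{3 \left(4 - 5 + \left(-5\right)^{2} - 30\right)}{-5 + 6} - 3 = - 6 \frac{3 \left(4 - 5 + 25 - 30\right)}{1} - 3 = - 6 \cdot 3 \cdot 1 \left(-6\right) - 3 = \left(-6\right) \left(-18\right) - 3 = 108 - 3 = 105$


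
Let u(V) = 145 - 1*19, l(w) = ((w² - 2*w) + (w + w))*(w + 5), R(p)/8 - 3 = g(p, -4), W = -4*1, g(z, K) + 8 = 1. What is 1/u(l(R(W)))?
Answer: 1/126 ≈ 0.0079365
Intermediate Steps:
g(z, K) = -7 (g(z, K) = -8 + 1 = -7)
W = -4
R(p) = -32 (R(p) = 24 + 8*(-7) = 24 - 56 = -32)
l(w) = w²*(5 + w) (l(w) = ((w² - 2*w) + 2*w)*(5 + w) = w²*(5 + w))
u(V) = 126 (u(V) = 145 - 19 = 126)
1/u(l(R(W))) = 1/126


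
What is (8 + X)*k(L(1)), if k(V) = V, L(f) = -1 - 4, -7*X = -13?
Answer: -345/7 ≈ -49.286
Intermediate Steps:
X = 13/7 (X = -⅐*(-13) = 13/7 ≈ 1.8571)
L(f) = -5
(8 + X)*k(L(1)) = (8 + 13/7)*(-5) = (69/7)*(-5) = -345/7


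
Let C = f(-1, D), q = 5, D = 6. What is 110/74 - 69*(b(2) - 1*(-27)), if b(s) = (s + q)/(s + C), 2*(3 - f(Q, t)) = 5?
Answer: -380122/185 ≈ -2054.7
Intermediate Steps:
f(Q, t) = ½ (f(Q, t) = 3 - ½*5 = 3 - 5/2 = ½)
C = ½ ≈ 0.50000
b(s) = (5 + s)/(½ + s) (b(s) = (s + 5)/(s + ½) = (5 + s)/(½ + s))
110/74 - 69*(b(2) - 1*(-27)) = 110/74 - 69*(2*(5 + 2)/(1 + 2*2) - 1*(-27)) = 110*(1/74) - 69*(2*7/(1 + 4) + 27) = 55/37 - 69*(2*7/5 + 27) = 55/37 - 69*(2*(⅕)*7 + 27) = 55/37 - 69*(14/5 + 27) = 55/37 - 69*149/5 = 55/37 - 10281/5 = -380122/185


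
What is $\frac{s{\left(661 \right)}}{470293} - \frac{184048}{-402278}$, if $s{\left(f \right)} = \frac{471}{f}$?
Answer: $\frac{28607013380621}{62526808323547} \approx 0.45752$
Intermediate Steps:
$\frac{s{\left(661 \right)}}{470293} - \frac{184048}{-402278} = \frac{471 \cdot \frac{1}{661}}{470293} - \frac{184048}{-402278} = 471 \cdot \frac{1}{661} \cdot \frac{1}{470293} - - \frac{92024}{201139} = \frac{471}{661} \cdot \frac{1}{470293} + \frac{92024}{201139} = \frac{471}{310863673} + \frac{92024}{201139} = \frac{28607013380621}{62526808323547}$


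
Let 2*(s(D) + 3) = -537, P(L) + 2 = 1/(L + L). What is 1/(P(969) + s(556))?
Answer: -969/265021 ≈ -0.0036563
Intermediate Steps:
P(L) = -2 + 1/(2*L) (P(L) = -2 + 1/(L + L) = -2 + 1/(2*L))
s(D) = -543/2 (s(D) = -3 + (1/2)*(-537) = -3 - 537/2 = -543/2)
1/(P(969) + s(556)) = 1/((-2 + (1/2)/969) - 543/2) = 1/((-2 + (1/2)*(1/969)) - 543/2) = 1/((-2 + 1/1938) - 543/2) = 1/(-3875/1938 - 543/2) = 1/(-265021/969) = -969/265021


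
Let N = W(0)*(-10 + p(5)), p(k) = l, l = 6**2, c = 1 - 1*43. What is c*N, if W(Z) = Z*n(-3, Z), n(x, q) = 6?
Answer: 0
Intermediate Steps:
c = -42 (c = 1 - 43 = -42)
W(Z) = 6*Z (W(Z) = Z*6 = 6*Z)
l = 36
p(k) = 36
N = 0 (N = (6*0)*(-10 + 36) = 0*26 = 0)
c*N = -42*0 = 0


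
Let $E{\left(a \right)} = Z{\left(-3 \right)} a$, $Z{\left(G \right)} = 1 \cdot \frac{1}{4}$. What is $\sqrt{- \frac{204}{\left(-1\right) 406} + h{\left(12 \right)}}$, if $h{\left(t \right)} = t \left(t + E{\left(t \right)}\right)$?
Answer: $\frac{\sqrt{7438326}}{203} \approx 13.435$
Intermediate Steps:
$Z{\left(G \right)} = \frac{1}{4}$ ($Z{\left(G \right)} = 1 \cdot \frac{1}{4} = \frac{1}{4}$)
$E{\left(a \right)} = \frac{a}{4}$
$h{\left(t \right)} = \frac{5 t^{2}}{4}$ ($h{\left(t \right)} = t \left(t + \frac{t}{4}\right) = t \frac{5 t}{4} = \frac{5 t^{2}}{4}$)
$\sqrt{- \frac{204}{\left(-1\right) 406} + h{\left(12 \right)}} = \sqrt{- \frac{204}{\left(-1\right) 406} + \frac{5 \cdot 12^{2}}{4}} = \sqrt{- \frac{204}{-406} + \frac{5}{4} \cdot 144} = \sqrt{\left(-204\right) \left(- \frac{1}{406}\right) + 180} = \sqrt{\frac{102}{203} + 180} = \sqrt{\frac{36642}{203}} = \frac{\sqrt{7438326}}{203}$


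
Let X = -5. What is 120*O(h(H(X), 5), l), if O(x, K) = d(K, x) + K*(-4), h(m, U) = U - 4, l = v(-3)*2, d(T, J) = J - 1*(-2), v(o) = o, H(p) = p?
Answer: 3240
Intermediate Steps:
d(T, J) = 2 + J (d(T, J) = J + 2 = 2 + J)
l = -6 (l = -3*2 = -6)
h(m, U) = -4 + U
O(x, K) = 2 + x - 4*K (O(x, K) = (2 + x) + K*(-4) = (2 + x) - 4*K = 2 + x - 4*K)
120*O(h(H(X), 5), l) = 120*(2 + (-4 + 5) - 4*(-6)) = 120*(2 + 1 + 24) = 120*27 = 3240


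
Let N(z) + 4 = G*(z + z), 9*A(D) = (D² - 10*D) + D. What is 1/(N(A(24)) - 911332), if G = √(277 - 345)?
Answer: -6701/6106865736 - 5*I*√17/25954179378 ≈ -1.0973e-6 - 7.9431e-10*I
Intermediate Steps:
A(D) = -D + D²/9 (A(D) = ((D² - 10*D) + D)/9 = (D² - 9*D)/9 = -D + D²/9)
G = 2*I*√17 (G = √(-68) = 2*I*√17 ≈ 8.2462*I)
N(z) = -4 + 4*I*z*√17 (N(z) = -4 + (2*I*√17)*(z + z) = -4 + (2*I*√17)*(2*z) = -4 + 4*I*z*√17)
1/(N(A(24)) - 911332) = 1/((-4 + 4*I*((⅑)*24*(-9 + 24))*√17) - 911332) = 1/((-4 + 4*I*((⅑)*24*15)*√17) - 911332) = 1/((-4 + 4*I*40*√17) - 911332) = 1/((-4 + 160*I*√17) - 911332) = 1/(-911336 + 160*I*√17)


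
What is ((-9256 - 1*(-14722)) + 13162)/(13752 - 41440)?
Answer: -4657/6922 ≈ -0.67278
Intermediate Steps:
((-9256 - 1*(-14722)) + 13162)/(13752 - 41440) = ((-9256 + 14722) + 13162)/(-27688) = (5466 + 13162)*(-1/27688) = 18628*(-1/27688) = -4657/6922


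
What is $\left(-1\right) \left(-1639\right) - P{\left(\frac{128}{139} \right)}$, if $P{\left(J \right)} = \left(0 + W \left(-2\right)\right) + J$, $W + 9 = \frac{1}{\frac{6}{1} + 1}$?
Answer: $\frac{1576615}{973} \approx 1620.4$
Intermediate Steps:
$W = - \frac{62}{7}$ ($W = -9 + \frac{1}{\frac{6}{1} + 1} = -9 + \frac{1}{6 \cdot 1 + 1} = -9 + \frac{1}{6 + 1} = -9 + \frac{1}{7} = - \frac{62}{7} \approx -8.8571$)
$P{\left(J \right)} = \frac{124}{7} + J$ ($P{\left(J \right)} = \left(0 - - \frac{124}{7}\right) + J = \left(0 + \frac{124}{7}\right) + J = \frac{124}{7} + J$)
$\left(-1\right) \left(-1639\right) - P{\left(\frac{128}{139} \right)} = \left(-1\right) \left(-1639\right) - \left(\frac{124}{7} + \frac{128}{139}\right) = 1639 - \left(\frac{124}{7} + 128 \cdot \frac{1}{139}\right) = 1639 - \left(\frac{124}{7} + \frac{128}{139}\right) = 1639 - \frac{18132}{973} = \frac{1576615}{973}$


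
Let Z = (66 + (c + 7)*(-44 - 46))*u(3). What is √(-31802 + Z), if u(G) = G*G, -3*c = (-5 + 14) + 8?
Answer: 4*I*√2018 ≈ 179.69*I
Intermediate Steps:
c = -17/3 (c = -((-5 + 14) + 8)/3 = -(9 + 8)/3 = -⅓*17 = -17/3 ≈ -5.6667)
u(G) = G²
Z = -486 (Z = (66 + (-17/3 + 7)*(-44 - 46))*3² = (66 + (4/3)*(-90))*9 = (66 - 120)*9 = -54*9 = -486)
√(-31802 + Z) = √(-31802 - 486) = √(-32288) = 4*I*√2018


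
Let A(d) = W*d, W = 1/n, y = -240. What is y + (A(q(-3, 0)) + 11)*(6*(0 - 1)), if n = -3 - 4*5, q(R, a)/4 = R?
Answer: -7110/23 ≈ -309.13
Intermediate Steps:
q(R, a) = 4*R
n = -23 (n = -3 - 20 = -23)
W = -1/23 (W = 1/(-23) = -1/23 ≈ -0.043478)
A(d) = -d/23
y + (A(q(-3, 0)) + 11)*(6*(0 - 1)) = -240 + (-4*(-3)/23 + 11)*(6*(0 - 1)) = -240 + (-1/23*(-12) + 11)*(6*(-1)) = -240 + (12/23 + 11)*(-6) = -240 + (265/23)*(-6) = -240 - 1590/23 = -7110/23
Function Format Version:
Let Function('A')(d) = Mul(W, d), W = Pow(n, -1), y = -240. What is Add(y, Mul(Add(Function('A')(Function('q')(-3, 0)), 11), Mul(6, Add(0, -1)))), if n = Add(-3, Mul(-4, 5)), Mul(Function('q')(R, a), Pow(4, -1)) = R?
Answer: Rational(-7110, 23) ≈ -309.13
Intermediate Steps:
Function('q')(R, a) = Mul(4, R)
n = -23 (n = Add(-3, -20) = -23)
W = Rational(-1, 23) (W = Pow(-23, -1) = Rational(-1, 23) ≈ -0.043478)
Function('A')(d) = Mul(Rational(-1, 23), d)
Add(y, Mul(Add(Function('A')(Function('q')(-3, 0)), 11), Mul(6, Add(0, -1)))) = Add(-240, Mul(Add(Mul(Rational(-1, 23), Mul(4, -3)), 11), Mul(6, Add(0, -1)))) = Add(-240, Mul(Add(Mul(Rational(-1, 23), -12), 11), Mul(6, -1))) = Add(-240, Mul(Add(Rational(12, 23), 11), -6)) = Add(-240, Mul(Rational(265, 23), -6)) = Add(-240, Rational(-1590, 23)) = Rational(-7110, 23)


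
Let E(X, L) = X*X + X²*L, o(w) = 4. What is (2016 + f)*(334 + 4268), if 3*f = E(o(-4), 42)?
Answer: 10333024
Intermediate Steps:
E(X, L) = X² + L*X²
f = 688/3 (f = (4²*(1 + 42))/3 = (16*43)/3 = (⅓)*688 = 688/3 ≈ 229.33)
(2016 + f)*(334 + 4268) = (2016 + 688/3)*(334 + 4268) = (6736/3)*4602 = 10333024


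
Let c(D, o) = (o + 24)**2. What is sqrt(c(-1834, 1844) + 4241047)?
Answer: sqrt(7730471) ≈ 2780.4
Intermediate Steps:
c(D, o) = (24 + o)**2
sqrt(c(-1834, 1844) + 4241047) = sqrt((24 + 1844)**2 + 4241047) = sqrt(1868**2 + 4241047) = sqrt(3489424 + 4241047) = sqrt(7730471)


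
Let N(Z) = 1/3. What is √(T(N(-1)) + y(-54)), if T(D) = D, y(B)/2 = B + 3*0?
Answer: I*√969/3 ≈ 10.376*I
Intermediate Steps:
y(B) = 2*B (y(B) = 2*(B + 3*0) = 2*(B + 0) = 2*B)
N(Z) = ⅓
√(T(N(-1)) + y(-54)) = √(⅓ + 2*(-54)) = √(⅓ - 108) = √(-323/3) = I*√969/3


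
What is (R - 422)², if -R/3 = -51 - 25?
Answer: 37636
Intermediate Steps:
R = 228 (R = -3*(-51 - 25) = -3*(-76) = 228)
(R - 422)² = (228 - 422)² = (-194)² = 37636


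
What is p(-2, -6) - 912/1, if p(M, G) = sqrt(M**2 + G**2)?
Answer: -912 + 2*sqrt(10) ≈ -905.68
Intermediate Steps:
p(M, G) = sqrt(G**2 + M**2)
p(-2, -6) - 912/1 = sqrt((-6)**2 + (-2)**2) - 912/1 = sqrt(36 + 4) - 912 = sqrt(40) - 19*48 = 2*sqrt(10) - 912 = -912 + 2*sqrt(10)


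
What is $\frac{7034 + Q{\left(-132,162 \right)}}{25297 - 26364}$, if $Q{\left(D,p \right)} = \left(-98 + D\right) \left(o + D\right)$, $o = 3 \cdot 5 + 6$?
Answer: $- \frac{32564}{1067} \approx -30.519$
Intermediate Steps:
$o = 21$ ($o = 15 + 6 = 21$)
$Q{\left(D,p \right)} = \left(-98 + D\right) \left(21 + D\right)$
$\frac{7034 + Q{\left(-132,162 \right)}}{25297 - 26364} = \frac{7034 - \left(-8106 - 17424\right)}{25297 - 26364} = \frac{7034 + \left(-2058 + 17424 + 10164\right)}{-1067} = \left(7034 + 25530\right) \left(- \frac{1}{1067}\right) = 32564 \left(- \frac{1}{1067}\right) = - \frac{32564}{1067}$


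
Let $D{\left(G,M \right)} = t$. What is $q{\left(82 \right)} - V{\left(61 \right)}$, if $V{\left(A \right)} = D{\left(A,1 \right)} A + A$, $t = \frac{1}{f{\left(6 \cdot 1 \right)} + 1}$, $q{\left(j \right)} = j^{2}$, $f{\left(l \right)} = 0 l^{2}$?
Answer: $6602$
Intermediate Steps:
$f{\left(l \right)} = 0$
$t = 1$ ($t = \frac{1}{0 + 1} = 1^{-1} = 1$)
$D{\left(G,M \right)} = 1$
$V{\left(A \right)} = 2 A$ ($V{\left(A \right)} = 1 A + A = A + A = 2 A$)
$q{\left(82 \right)} - V{\left(61 \right)} = 82^{2} - 2 \cdot 61 = 6724 - 122 = 6602$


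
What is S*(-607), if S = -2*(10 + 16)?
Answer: 31564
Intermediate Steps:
S = -52 (S = -2*26 = -52)
S*(-607) = -52*(-607) = 31564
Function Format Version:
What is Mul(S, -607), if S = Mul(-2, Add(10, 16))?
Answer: 31564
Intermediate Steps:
S = -52 (S = Mul(-2, 26) = -52)
Mul(S, -607) = Mul(-52, -607) = 31564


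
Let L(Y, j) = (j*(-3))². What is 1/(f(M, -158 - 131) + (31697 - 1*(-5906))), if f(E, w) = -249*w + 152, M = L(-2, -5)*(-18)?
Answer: 1/109716 ≈ 9.1144e-6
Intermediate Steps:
L(Y, j) = 9*j² (L(Y, j) = (-3*j)² = 9*j²)
M = -4050 (M = (9*(-5)²)*(-18) = (9*25)*(-18) = 225*(-18) = -4050)
f(E, w) = 152 - 249*w
1/(f(M, -158 - 131) + (31697 - 1*(-5906))) = 1/((152 - 249*(-158 - 131)) + (31697 - 1*(-5906))) = 1/((152 - 249*(-289)) + (31697 + 5906)) = 1/((152 + 71961) + 37603) = 1/(72113 + 37603) = 1/109716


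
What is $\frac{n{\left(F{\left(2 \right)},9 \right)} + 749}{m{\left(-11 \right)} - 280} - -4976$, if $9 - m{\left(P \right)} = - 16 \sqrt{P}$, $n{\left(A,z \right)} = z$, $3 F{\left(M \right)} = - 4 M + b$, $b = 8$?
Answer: $\frac{379249414}{76257} - \frac{12128 i \sqrt{11}}{76257} \approx 4973.3 - 0.52748 i$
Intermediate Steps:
$F{\left(M \right)} = \frac{8}{3} - \frac{4 M}{3}$ ($F{\left(M \right)} = \frac{- 4 M + 8}{3} = \frac{8 - 4 M}{3} = \frac{8}{3} - \frac{4 M}{3}$)
$m{\left(P \right)} = 9 + 16 \sqrt{P}$ ($m{\left(P \right)} = 9 - - 16 \sqrt{P} = 9 + 16 \sqrt{P}$)
$\frac{n{\left(F{\left(2 \right)},9 \right)} + 749}{m{\left(-11 \right)} - 280} - -4976 = \frac{9 + 749}{\left(9 + 16 \sqrt{-11}\right) - 280} - -4976 = \frac{758}{\left(9 + 16 i \sqrt{11}\right) - 280} + 4976 = \frac{758}{-271 + 16 i \sqrt{11}} + 4976 = 4976 + \frac{758}{-271 + 16 i \sqrt{11}}$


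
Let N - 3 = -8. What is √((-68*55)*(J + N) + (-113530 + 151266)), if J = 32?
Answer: 2*I*√15811 ≈ 251.48*I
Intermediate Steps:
N = -5 (N = 3 - 8 = -5)
√((-68*55)*(J + N) + (-113530 + 151266)) = √((-68*55)*(32 - 5) + (-113530 + 151266)) = √(-3740*27 + 37736) = √(-100980 + 37736) = √(-63244) = 2*I*√15811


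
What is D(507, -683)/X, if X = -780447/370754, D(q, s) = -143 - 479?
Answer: 230608988/780447 ≈ 295.48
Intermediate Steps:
D(q, s) = -622
X = -780447/370754 (X = -780447*1/370754 = -780447/370754 ≈ -2.1050)
D(507, -683)/X = -622/(-780447/370754) = -622*(-370754/780447) = 230608988/780447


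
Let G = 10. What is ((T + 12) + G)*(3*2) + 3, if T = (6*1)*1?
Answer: 171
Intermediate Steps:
T = 6 (T = 6*1 = 6)
((T + 12) + G)*(3*2) + 3 = ((6 + 12) + 10)*(3*2) + 3 = (18 + 10)*6 + 3 = 28*6 + 3 = 168 + 3 = 171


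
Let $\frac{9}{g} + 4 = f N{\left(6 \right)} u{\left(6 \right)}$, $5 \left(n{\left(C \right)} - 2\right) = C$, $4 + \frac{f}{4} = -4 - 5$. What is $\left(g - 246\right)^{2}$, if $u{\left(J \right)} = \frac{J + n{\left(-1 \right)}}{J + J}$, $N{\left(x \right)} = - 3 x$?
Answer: $\frac{552594496689}{9132484} \approx 60509.0$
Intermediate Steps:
$f = -52$ ($f = -16 + 4 \left(-4 - 5\right) = -16 + 4 \left(-9\right) = -16 - 36 = -52$)
$n{\left(C \right)} = 2 + \frac{C}{5}$
$u{\left(J \right)} = \frac{\frac{9}{5} + J}{2 J}$ ($u{\left(J \right)} = \frac{J + \left(2 + \frac{1}{5} \left(-1\right)\right)}{J + J} = \frac{J + \left(2 - \frac{1}{5}\right)}{2 J} = \left(J + \frac{9}{5}\right) \frac{1}{2 J} = \left(\frac{9}{5} + J\right) \frac{1}{2 J} = \frac{\frac{9}{5} + J}{2 J}$)
$g = \frac{45}{3022}$ ($g = \frac{9}{-4 + - 52 \left(\left(-3\right) 6\right) \frac{9 + 5 \cdot 6}{10 \cdot 6}} = \frac{9}{-4 + \left(-52\right) \left(-18\right) \frac{1}{10} \cdot \frac{1}{6} \left(9 + 30\right)} = \frac{9}{-4 + 936 \cdot \frac{1}{10} \cdot \frac{1}{6} \cdot 39} = \frac{9}{-4 + 936 \cdot \frac{13}{20}} = \frac{9}{-4 + \frac{3042}{5}} = \frac{9}{\frac{3022}{5}} = 9 \cdot \frac{5}{3022} = \frac{45}{3022} \approx 0.014891$)
$\left(g - 246\right)^{2} = \left(\frac{45}{3022} - 246\right)^{2} = \left(- \frac{743367}{3022}\right)^{2} = \frac{552594496689}{9132484}$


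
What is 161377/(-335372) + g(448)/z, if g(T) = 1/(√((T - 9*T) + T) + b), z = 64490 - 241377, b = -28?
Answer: -499546092561/1038151571870 + I/12382090 ≈ -0.48119 + 8.0762e-8*I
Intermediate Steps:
z = -176887
g(T) = 1/(-28 + √7*√(-T)) (g(T) = 1/(√((T - 9*T) + T) - 28) = 1/(√(-8*T + T) - 28) = 1/(√(-7*T) - 28) = 1/(√7*√(-T) - 28) = 1/(-28 + √7*√(-T)))
161377/(-335372) + g(448)/z = 161377/(-335372) + 1/(-28 + √7*√(-1*448)*(-176887)) = 161377*(-1/335372) - 1/176887/(-28 + √7*√(-448)) = -161377/335372 - 1/176887/(-28 + √7*(8*I*√7)) = -161377/335372 - 1/176887/(-28 + 56*I) = -161377/335372 + ((-28 - 56*I)/3920)*(-1/176887) = -161377/335372 - (-28 - 56*I)/693397040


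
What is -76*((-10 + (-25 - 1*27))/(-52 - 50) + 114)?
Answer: -444220/51 ≈ -8710.2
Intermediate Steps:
-76*((-10 + (-25 - 1*27))/(-52 - 50) + 114) = -76*((-10 + (-25 - 27))/(-102) + 114) = -76*((-10 - 52)*(-1/102) + 114) = -76*(-62*(-1/102) + 114) = -76*(31/51 + 114) = -76*5845/51 = -444220/51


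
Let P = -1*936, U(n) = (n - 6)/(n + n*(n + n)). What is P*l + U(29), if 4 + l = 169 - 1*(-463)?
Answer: -1005739465/1711 ≈ -5.8781e+5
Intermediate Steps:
U(n) = (-6 + n)/(n + 2*n²) (U(n) = (-6 + n)/(n + n*(2*n)) = (-6 + n)/(n + 2*n²))
l = 628 (l = -4 + (169 - 1*(-463)) = -4 + (169 + 463) = -4 + 632 = 628)
P = -936
P*l + U(29) = -936*628 + (-6 + 29)/(29*(1 + 2*29)) = -587808 + (1/29)*23/(1 + 58) = -587808 + (1/29)*23/59 = -587808 + (1/29)*(1/59)*23 = -587808 + 23/1711 = -1005739465/1711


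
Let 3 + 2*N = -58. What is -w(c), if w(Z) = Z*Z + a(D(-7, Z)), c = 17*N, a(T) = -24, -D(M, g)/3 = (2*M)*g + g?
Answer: -1075273/4 ≈ -2.6882e+5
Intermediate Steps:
N = -61/2 (N = -3/2 + (½)*(-58) = -3/2 - 29 = -61/2 ≈ -30.500)
D(M, g) = -3*g - 6*M*g (D(M, g) = -3*((2*M)*g + g) = -3*(2*M*g + g) = -3*(g + 2*M*g) = -3*g - 6*M*g)
c = -1037/2 (c = 17*(-61/2) = -1037/2 ≈ -518.50)
w(Z) = -24 + Z² (w(Z) = Z*Z - 24 = Z² - 24 = -24 + Z²)
-w(c) = -(-24 + (-1037/2)²) = -(-24 + 1075369/4) = -1*1075273/4 = -1075273/4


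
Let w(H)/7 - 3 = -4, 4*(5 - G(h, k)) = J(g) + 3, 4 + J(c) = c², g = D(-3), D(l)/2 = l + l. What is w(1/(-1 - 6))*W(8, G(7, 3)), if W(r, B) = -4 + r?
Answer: -28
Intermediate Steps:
D(l) = 4*l (D(l) = 2*(l + l) = 2*(2*l) = 4*l)
g = -12 (g = 4*(-3) = -12)
J(c) = -4 + c²
G(h, k) = -123/4 (G(h, k) = 5 - ((-4 + (-12)²) + 3)/4 = 5 - ((-4 + 144) + 3)/4 = 5 - (140 + 3)/4 = 5 - ¼*143 = 5 - 143/4 = -123/4)
w(H) = -7 (w(H) = 21 + 7*(-4) = 21 - 28 = -7)
w(1/(-1 - 6))*W(8, G(7, 3)) = -7*(-4 + 8) = -7*4 = -28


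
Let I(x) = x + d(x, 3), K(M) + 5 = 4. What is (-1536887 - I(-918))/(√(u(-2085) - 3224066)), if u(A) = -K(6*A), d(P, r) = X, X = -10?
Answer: 1535959*I*√3224065/3224065 ≈ 855.42*I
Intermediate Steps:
K(M) = -1 (K(M) = -5 + 4 = -1)
d(P, r) = -10
u(A) = 1 (u(A) = -1*(-1) = 1)
I(x) = -10 + x (I(x) = x - 10 = -10 + x)
(-1536887 - I(-918))/(√(u(-2085) - 3224066)) = (-1536887 - (-10 - 918))/(√(1 - 3224066)) = (-1536887 - 1*(-928))/(√(-3224065)) = (-1536887 + 928)/((I*√3224065)) = -(-1535959)*I*√3224065/3224065 = 1535959*I*√3224065/3224065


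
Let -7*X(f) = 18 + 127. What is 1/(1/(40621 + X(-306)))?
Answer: 284202/7 ≈ 40600.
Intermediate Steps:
X(f) = -145/7 (X(f) = -(18 + 127)/7 = -1/7*145 = -145/7)
1/(1/(40621 + X(-306))) = 1/(1/(40621 - 145/7)) = 1/(1/(284202/7)) = 1/(7/284202) = 284202/7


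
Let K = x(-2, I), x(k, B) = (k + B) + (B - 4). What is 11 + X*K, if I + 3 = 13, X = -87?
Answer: -1207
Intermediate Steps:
I = 10 (I = -3 + 13 = 10)
x(k, B) = -4 + k + 2*B (x(k, B) = (B + k) + (-4 + B) = -4 + k + 2*B)
K = 14 (K = -4 - 2 + 2*10 = -4 - 2 + 20 = 14)
11 + X*K = 11 - 87*14 = 11 - 1218 = -1207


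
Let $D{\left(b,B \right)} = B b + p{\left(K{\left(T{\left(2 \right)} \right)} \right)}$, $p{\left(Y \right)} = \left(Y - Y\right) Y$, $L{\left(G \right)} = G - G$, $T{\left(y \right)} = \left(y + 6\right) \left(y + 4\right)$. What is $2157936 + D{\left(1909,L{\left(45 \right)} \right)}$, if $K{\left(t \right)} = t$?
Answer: $2157936$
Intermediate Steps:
$T{\left(y \right)} = \left(4 + y\right) \left(6 + y\right)$ ($T{\left(y \right)} = \left(6 + y\right) \left(4 + y\right) = \left(4 + y\right) \left(6 + y\right)$)
$L{\left(G \right)} = 0$
$p{\left(Y \right)} = 0$ ($p{\left(Y \right)} = 0 Y = 0$)
$D{\left(b,B \right)} = B b$ ($D{\left(b,B \right)} = B b + 0 = B b$)
$2157936 + D{\left(1909,L{\left(45 \right)} \right)} = 2157936 + 0 \cdot 1909 = 2157936 + 0 = 2157936$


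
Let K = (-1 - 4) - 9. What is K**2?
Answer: 196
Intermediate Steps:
K = -14 (K = -5 - 9 = -14)
K**2 = (-14)**2 = 196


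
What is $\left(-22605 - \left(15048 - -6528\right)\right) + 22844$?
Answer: $-21337$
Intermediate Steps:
$\left(-22605 - \left(15048 - -6528\right)\right) + 22844 = \left(-22605 - 21576\right) + 22844 = -44181 + 22844 = -21337$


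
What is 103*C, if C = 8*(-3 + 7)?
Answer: 3296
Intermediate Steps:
C = 32 (C = 8*4 = 32)
103*C = 103*32 = 3296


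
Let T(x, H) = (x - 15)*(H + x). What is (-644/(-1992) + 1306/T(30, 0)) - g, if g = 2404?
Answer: -89668927/37350 ≈ -2400.8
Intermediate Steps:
T(x, H) = (-15 + x)*(H + x)
(-644/(-1992) + 1306/T(30, 0)) - g = (-644/(-1992) + 1306/(30**2 - 15*0 - 15*30 + 0*30)) - 1*2404 = (-644*(-1/1992) + 1306/(900 + 0 - 450 + 0)) - 2404 = (161/498 + 1306/450) - 2404 = (161/498 + 1306*(1/450)) - 2404 = (161/498 + 653/225) - 2404 = 120473/37350 - 2404 = -89668927/37350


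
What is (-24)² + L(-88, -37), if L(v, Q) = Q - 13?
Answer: 526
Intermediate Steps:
L(v, Q) = -13 + Q
(-24)² + L(-88, -37) = (-24)² + (-13 - 37) = 576 - 50 = 526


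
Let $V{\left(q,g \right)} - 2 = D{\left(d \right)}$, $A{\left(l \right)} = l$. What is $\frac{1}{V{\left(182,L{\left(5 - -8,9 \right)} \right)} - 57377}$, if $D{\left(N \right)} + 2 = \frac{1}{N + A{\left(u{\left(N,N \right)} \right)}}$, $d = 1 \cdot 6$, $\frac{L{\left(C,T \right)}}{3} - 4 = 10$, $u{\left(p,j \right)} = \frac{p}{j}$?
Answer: $- \frac{7}{401638} \approx -1.7429 \cdot 10^{-5}$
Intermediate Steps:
$L{\left(C,T \right)} = 42$ ($L{\left(C,T \right)} = 12 + 3 \cdot 10 = 12 + 30 = 42$)
$d = 6$
$D{\left(N \right)} = -2 + \frac{1}{1 + N}$ ($D{\left(N \right)} = -2 + \frac{1}{N + \frac{N}{N}} = -2 + \frac{1}{N + 1} = -2 + \frac{1}{1 + N}$)
$V{\left(q,g \right)} = \frac{1}{7}$ ($V{\left(q,g \right)} = 2 + \frac{-1 - 12}{1 + 6} = 2 + \frac{-1 - 12}{7} = 2 + \frac{1}{7} \left(-13\right) = 2 - \frac{13}{7} = \frac{1}{7}$)
$\frac{1}{V{\left(182,L{\left(5 - -8,9 \right)} \right)} - 57377} = \frac{1}{\frac{1}{7} - 57377} = \frac{1}{- \frac{401638}{7}} = - \frac{7}{401638}$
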